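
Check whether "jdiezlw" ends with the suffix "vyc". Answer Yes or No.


Input string: 'jdiezlw'
Suffix to check: 'vyc'
Last 3 characters of input: 'zlw'
Match: False
Result: No


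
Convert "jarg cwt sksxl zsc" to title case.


Input string: 'jarg cwt sksxl zsc'
Operation: capitalize first letter of each word
Word transformations: 'jarg'->'Jarg', 'cwt'->'Cwt', 'sksxl'->'Sksxl', 'zsc'->'Zsc'
Result: Jarg Cwt Sksxl Zsc


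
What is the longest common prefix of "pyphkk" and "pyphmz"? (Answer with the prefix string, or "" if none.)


String 1: 'pyphkk'
String 2: 'pyphmz'
Compare position by position:
pos 0: 'p' vs 'p' match
pos 1: 'y' vs 'y' match
pos 2: 'p' vs 'p' match
pos 3: 'h' vs 'h' match
pos 4: 'k' vs 'm' differ -> stop
Longest common prefix: "pyph" (length 4)


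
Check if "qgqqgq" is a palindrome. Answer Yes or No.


Input string: 'qgqqgq'
Reversed: 'qgqqgq'
Compare pairs: s[0]='q' vs s[5]='q' (match), s[1]='g' vs s[4]='g' (match), s[2]='q' vs s[3]='q' (match)
Palindrome: Yes


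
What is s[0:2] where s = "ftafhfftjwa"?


Input string: 'ftafhfftjwa'
Operation: slice [0:2]
Extract characters: s[0]='f', s[1]='t'
Result: ft


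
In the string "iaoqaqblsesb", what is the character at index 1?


Input string: 'iaoqaqblsesb'
Operation: get character at index 1
Index mapping: s[0]='i', s[1]='a'
Result: 'a'


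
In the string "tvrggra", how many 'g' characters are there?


Input string: 'tvrggra'
Target character: 'g'
Scan each position: s[3]='g', s[4]='g'
Matches found at indices: 3, 4
Total: 2


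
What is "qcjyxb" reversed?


Input string: 'qcjyxb'
Operation: reverse character order
Original order: 'q' -> 'c' -> 'j' -> 'y' -> 'x' -> 'b'
Reversed order: 'b' -> 'x' -> 'y' -> 'j' -> 'c' -> 'q'
Result: bxyjcq


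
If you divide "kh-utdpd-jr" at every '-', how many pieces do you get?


Input string: 'kh-utdpd-jr'
Delimiter: '-'
Split result: 'kh', 'utdpd', 'jr'
Number of parts: 3


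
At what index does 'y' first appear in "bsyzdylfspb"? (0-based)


Input string: 'bsyzdylfspb'
Target: 'y'
Scanning left to right: s[0]='b', s[1]='s', s[2]='y'
First match at index: 2


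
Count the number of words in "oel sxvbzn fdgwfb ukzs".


Input string: 'oel sxvbzn fdgwfb ukzs'
Operation: split by spaces
Words found: 'oel', 'sxvbzn', 'fdgwfb', 'ukzs'
Word count: 4


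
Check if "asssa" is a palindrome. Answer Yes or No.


Input string: 'asssa'
Reversed: 'asssa'
Compare pairs: s[0]='a' vs s[4]='a' (match), s[1]='s' vs s[3]='s' (match)
Palindrome: Yes


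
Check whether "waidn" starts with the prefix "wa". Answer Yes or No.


Input string: 'waidn'
Prefix to check: 'wa'
First 2 characters of input: 'wa'
Match: True
Result: Yes


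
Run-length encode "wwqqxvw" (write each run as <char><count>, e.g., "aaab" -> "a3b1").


Input: 'wwqqxvw'
Operation: identify consecutive runs
Runs: 'ww' -> w2, 'qq' -> q2, 'x' -> x1, 'v' -> v1, 'w' -> w1
Encoded: w2q2x1v1w1


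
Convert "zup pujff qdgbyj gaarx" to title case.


Input string: 'zup pujff qdgbyj gaarx'
Operation: capitalize first letter of each word
Word transformations: 'zup'->'Zup', 'pujff'->'Pujff', 'qdgbyj'->'Qdgbyj', 'gaarx'->'Gaarx'
Result: Zup Pujff Qdgbyj Gaarx


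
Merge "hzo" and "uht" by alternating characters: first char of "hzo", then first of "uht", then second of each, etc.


String 1: 'hzo'
String 2: 'uht'
Operation: alternate characters
Pairs: 'h'+'u', 'z'+'h', 'o'+'t'
Result: huzhot


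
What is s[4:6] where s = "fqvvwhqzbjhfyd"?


Input string: 'fqvvwhqzbjhfyd'
Operation: slice [4:6]
Extract characters: s[4]='w', s[5]='h'
Result: wh


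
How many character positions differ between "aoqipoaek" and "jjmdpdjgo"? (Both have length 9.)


String 1: 'aoqipoaek'
String 2: 'jjmdpdjgo'
Compare each position: pos 0: 'a'!='j', pos 1: 'o'!='j', pos 2: 'q'!='m', pos 3: 'i'!='d', pos 4: 'p'=='p', pos 5: 'o'!='d', pos 6: 'a'!='j', pos 7: 'e'!='g', pos 8: 'k'!='o'
Differing positions: 8
Hamming distance: 8


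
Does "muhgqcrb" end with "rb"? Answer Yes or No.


Input string: 'muhgqcrb'
Suffix to check: 'rb'
Last 2 characters of input: 'rb'
Match: True
Result: Yes


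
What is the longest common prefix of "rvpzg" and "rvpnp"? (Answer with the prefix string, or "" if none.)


String 1: 'rvpzg'
String 2: 'rvpnp'
Compare position by position:
pos 0: 'r' vs 'r' match
pos 1: 'v' vs 'v' match
pos 2: 'p' vs 'p' match
pos 3: 'z' vs 'n' differ -> stop
Longest common prefix: "rvp" (length 3)


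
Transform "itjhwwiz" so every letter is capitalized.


Input string: 'itjhwwiz'
Operation: convert each letter to uppercase
Mapping: 'i'->'I', 't'->'T', 'j'->'J', 'h'->'H', 'w'->'W', 'w'->'W', 'i'->'I', 'z'->'Z'
Result: ITJHWWIZ


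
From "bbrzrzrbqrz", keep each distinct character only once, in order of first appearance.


Input: 'bbrzrzrbqrz'
Operation: keep first occurrence of each character
Scan: s[0]='b' new -> keep; s[1]='b' seen -> skip; s[2]='r' new -> keep; s[3]='z' new -> keep; s[4]='r' seen -> skip; s[5]='z' seen -> skip; s[6]='r' seen -> skip; s[7]='b' seen -> skip; s[8]='q' new -> keep; s[9]='r' seen -> skip; s[10]='z' seen -> skip
Result: brzq


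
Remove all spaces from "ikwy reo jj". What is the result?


Input string: 'ikwy reo jj'
Operation: remove all spaces
Words: 'ikwy', 'reo', 'jj'
Join without spaces: ikwyreojj


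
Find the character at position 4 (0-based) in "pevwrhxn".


Input string: 'pevwrhxn'
Operation: get character at index 4
Index mapping: s[0]='p', s[1]='e', s[2]='v', s[3]='w', s[4]='r'
Result: 'r'


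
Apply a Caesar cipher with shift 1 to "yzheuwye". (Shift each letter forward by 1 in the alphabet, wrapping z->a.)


Input: 'yzheuwye', shift = 1
Operation: for each letter, (position + 1) mod 26
Mapping: 'y'(24+1=25)->'z', 'z'(25+1=26, 26 mod 26=0)->'a', 'h'(7+1=8)->'i', 'e'(4+1=5)->'f', 'u'(20+1=21)->'v', 'w'(22+1=23)->'x', 'y'(24+1=25)->'z', 'e'(4+1=5)->'f'
Result: zaifvxzf


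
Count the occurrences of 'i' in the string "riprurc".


Input string: 'riprurc'
Target character: 'i'
Scan each position: s[1]='i'
Matches found at indices: 1
Total: 1


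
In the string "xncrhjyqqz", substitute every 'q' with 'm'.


Input string: 'xncrhjyqqz'
Operation: replace 'q' with 'm'
Positions of 'q': 7, 8
After replacement: xncrhjymmz


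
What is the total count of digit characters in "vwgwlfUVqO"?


Input string: 'vwgwlfUVqO'
Operation: count digit characters (0-9)
Scan: 'v', 'w', 'g', 'w', 'l', 'f', 'U', 'V', 'q', 'O'
Digits found: 0
Result: 0


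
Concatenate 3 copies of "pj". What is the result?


Input string: 'pj'
Operation: repeat 3 times
Concatenation: 'pj' + 'pj' + 'pj'
Result: pjpjpj


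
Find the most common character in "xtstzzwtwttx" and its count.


Input: 'xtstzzwtwttx'
Operation: tally each character
Counts: 's':1, 't':5, 'w':2, 'x':2, 'z':2
Maximum: 't' appears 5 times


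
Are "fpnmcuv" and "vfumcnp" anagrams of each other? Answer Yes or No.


String 1: 'fpnmcuv' -> sorted: 'cfmnpuv'
String 2: 'vfumcnp' -> sorted: 'cfmnpuv'
Compare sorted forms: 'cfmnpuv' == 'cfmnpuv'
Anagram: Yes


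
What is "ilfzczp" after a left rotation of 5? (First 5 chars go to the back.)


Input: 'ilfzczp', shift = 5
Operation: split at index 5 and swap parts
Front part s[0:5] = 'ilfzc'
Back part s[5:] = 'zp'
Rotated = back + front = 'zp' + 'ilfzc'
Result: zpilfzc


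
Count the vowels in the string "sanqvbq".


Input string: 'sanqvbq'
Operation: count vowels (a, e, i, o, u)
Scan: s[0]='s', s[1]='a' (vowel), s[2]='n', s[3]='q', s[4]='v', s[5]='b', s[6]='q'
Vowels found: 1
Result: 1


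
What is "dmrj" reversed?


Input string: 'dmrj'
Operation: reverse character order
Original order: 'd' -> 'm' -> 'r' -> 'j'
Reversed order: 'j' -> 'r' -> 'm' -> 'd'
Result: jrmd


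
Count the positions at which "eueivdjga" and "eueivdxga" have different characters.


String 1: 'eueivdjga'
String 2: 'eueivdxga'
Compare each position: pos 0: 'e'=='e', pos 1: 'u'=='u', pos 2: 'e'=='e', pos 3: 'i'=='i', pos 4: 'v'=='v', pos 5: 'd'=='d', pos 6: 'j'!='x', pos 7: 'g'=='g', pos 8: 'a'=='a'
Differing positions: 1
Hamming distance: 1


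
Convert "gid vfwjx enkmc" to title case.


Input string: 'gid vfwjx enkmc'
Operation: capitalize first letter of each word
Word transformations: 'gid'->'Gid', 'vfwjx'->'Vfwjx', 'enkmc'->'Enkmc'
Result: Gid Vfwjx Enkmc


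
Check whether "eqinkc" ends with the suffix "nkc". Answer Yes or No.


Input string: 'eqinkc'
Suffix to check: 'nkc'
Last 3 characters of input: 'nkc'
Match: True
Result: Yes


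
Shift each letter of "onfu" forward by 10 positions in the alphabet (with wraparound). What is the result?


Input: 'onfu', shift = 10
Operation: for each letter, (position + 10) mod 26
Mapping: 'o'(14+10=24)->'y', 'n'(13+10=23)->'x', 'f'(5+10=15)->'p', 'u'(20+10=30, 30 mod 26=4)->'e'
Result: yxpe


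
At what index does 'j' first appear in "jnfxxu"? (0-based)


Input string: 'jnfxxu'
Target: 'j'
Scanning left to right: s[0]='j'
First match at index: 0


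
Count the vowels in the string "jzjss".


Input string: 'jzjss'
Operation: count vowels (a, e, i, o, u)
Scan: s[0]='j', s[1]='z', s[2]='j', s[3]='s', s[4]='s'
Vowels found: 0
Result: 0


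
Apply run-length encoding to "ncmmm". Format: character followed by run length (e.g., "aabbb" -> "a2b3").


Input: 'ncmmm'
Operation: identify consecutive runs
Runs: 'n' -> n1, 'c' -> c1, 'mmm' -> m3
Encoded: n1c1m3


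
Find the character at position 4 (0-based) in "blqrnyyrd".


Input string: 'blqrnyyrd'
Operation: get character at index 4
Index mapping: s[0]='b', s[1]='l', s[2]='q', s[3]='r', s[4]='n'
Result: 'n'


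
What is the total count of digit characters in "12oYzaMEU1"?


Input string: '12oYzaMEU1'
Operation: count digit characters (0-9)
Scan: '1'(digit), '2'(digit), 'o', 'Y', 'z', 'a', 'M', 'E', 'U', '1'(digit)
Digits found: 3
Result: 3


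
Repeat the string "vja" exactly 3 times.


Input string: 'vja'
Operation: repeat 3 times
Concatenation: 'vja' + 'vja' + 'vja'
Result: vjavjavja


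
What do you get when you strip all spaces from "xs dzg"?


Input string: 'xs dzg'
Operation: remove all spaces
Words: 'xs', 'dzg'
Join without spaces: xsdzg


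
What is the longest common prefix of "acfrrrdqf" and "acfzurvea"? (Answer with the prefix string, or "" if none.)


String 1: 'acfrrrdqf'
String 2: 'acfzurvea'
Compare position by position:
pos 0: 'a' vs 'a' match
pos 1: 'c' vs 'c' match
pos 2: 'f' vs 'f' match
pos 3: 'r' vs 'z' differ -> stop
Longest common prefix: "acf" (length 3)


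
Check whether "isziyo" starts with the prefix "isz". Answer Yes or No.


Input string: 'isziyo'
Prefix to check: 'isz'
First 3 characters of input: 'isz'
Match: True
Result: Yes


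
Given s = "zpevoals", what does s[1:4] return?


Input string: 'zpevoals'
Operation: slice [1:4]
Extract characters: s[1]='p', s[2]='e', s[3]='v'
Result: pev


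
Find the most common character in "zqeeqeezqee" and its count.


Input: 'zqeeqeezqee'
Operation: tally each character
Counts: 'e':6, 'q':3, 'z':2
Maximum: 'e' appears 6 times


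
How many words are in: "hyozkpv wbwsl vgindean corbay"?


Input string: 'hyozkpv wbwsl vgindean corbay'
Operation: split by spaces
Words found: 'hyozkpv', 'wbwsl', 'vgindean', 'corbay'
Word count: 4


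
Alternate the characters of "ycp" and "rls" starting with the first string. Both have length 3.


String 1: 'ycp'
String 2: 'rls'
Operation: alternate characters
Pairs: 'y'+'r', 'c'+'l', 'p'+'s'
Result: yrclps


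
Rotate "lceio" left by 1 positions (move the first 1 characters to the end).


Input: 'lceio', shift = 1
Operation: split at index 1 and swap parts
Front part s[0:1] = 'l'
Back part s[1:] = 'ceio'
Rotated = back + front = 'ceio' + 'l'
Result: ceiol


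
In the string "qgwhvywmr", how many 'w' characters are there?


Input string: 'qgwhvywmr'
Target character: 'w'
Scan each position: s[2]='w', s[6]='w'
Matches found at indices: 2, 6
Total: 2


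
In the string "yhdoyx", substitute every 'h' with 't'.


Input string: 'yhdoyx'
Operation: replace 'h' with 't'
Positions of 'h': 1
After replacement: ytdoyx


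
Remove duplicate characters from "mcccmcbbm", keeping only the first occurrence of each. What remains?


Input: 'mcccmcbbm'
Operation: keep first occurrence of each character
Scan: s[0]='m' new -> keep; s[1]='c' new -> keep; s[2]='c' seen -> skip; s[3]='c' seen -> skip; s[4]='m' seen -> skip; s[5]='c' seen -> skip; s[6]='b' new -> keep; s[7]='b' seen -> skip; s[8]='m' seen -> skip
Result: mcb


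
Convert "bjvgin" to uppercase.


Input string: 'bjvgin'
Operation: convert each letter to uppercase
Mapping: 'b'->'B', 'j'->'J', 'v'->'V', 'g'->'G', 'i'->'I', 'n'->'N'
Result: BJVGIN


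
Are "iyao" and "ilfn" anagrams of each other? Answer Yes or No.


String 1: 'iyao' -> sorted: 'aioy'
String 2: 'ilfn' -> sorted: 'filn'
Compare sorted forms: 'aioy' != 'filn'
Anagram: No


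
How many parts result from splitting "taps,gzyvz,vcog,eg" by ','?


Input string: 'taps,gzyvz,vcog,eg'
Delimiter: ','
Split result: 'taps', 'gzyvz', 'vcog', 'eg'
Number of parts: 4


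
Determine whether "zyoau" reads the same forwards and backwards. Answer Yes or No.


Input string: 'zyoau'
Reversed: 'uaoyz'
Compare pairs: s[0]='z' vs s[4]='u' (mismatch), s[1]='y' vs s[3]='a' (mismatch)
Palindrome: No


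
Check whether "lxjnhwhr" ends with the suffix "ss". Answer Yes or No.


Input string: 'lxjnhwhr'
Suffix to check: 'ss'
Last 2 characters of input: 'hr'
Match: False
Result: No


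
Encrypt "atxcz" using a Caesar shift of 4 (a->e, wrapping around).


Input: 'atxcz', shift = 4
Operation: for each letter, (position + 4) mod 26
Mapping: 'a'(0+4=4)->'e', 't'(19+4=23)->'x', 'x'(23+4=27, 27 mod 26=1)->'b', 'c'(2+4=6)->'g', 'z'(25+4=29, 29 mod 26=3)->'d'
Result: exbgd


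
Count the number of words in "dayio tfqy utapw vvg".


Input string: 'dayio tfqy utapw vvg'
Operation: split by spaces
Words found: 'dayio', 'tfqy', 'utapw', 'vvg'
Word count: 4


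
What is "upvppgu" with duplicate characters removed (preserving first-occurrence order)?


Input: 'upvppgu'
Operation: keep first occurrence of each character
Scan: s[0]='u' new -> keep; s[1]='p' new -> keep; s[2]='v' new -> keep; s[3]='p' seen -> skip; s[4]='p' seen -> skip; s[5]='g' new -> keep; s[6]='u' seen -> skip
Result: upvg


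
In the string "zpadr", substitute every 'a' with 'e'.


Input string: 'zpadr'
Operation: replace 'a' with 'e'
Positions of 'a': 2
After replacement: zpedr


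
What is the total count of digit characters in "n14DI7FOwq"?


Input string: 'n14DI7FOwq'
Operation: count digit characters (0-9)
Scan: 'n', '1'(digit), '4'(digit), 'D', 'I', '7'(digit), 'F', 'O', 'w', 'q'
Digits found: 3
Result: 3


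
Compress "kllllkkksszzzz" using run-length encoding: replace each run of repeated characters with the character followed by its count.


Input: 'kllllkkksszzzz'
Operation: identify consecutive runs
Runs: 'k' -> k1, 'llll' -> l4, 'kkk' -> k3, 'ss' -> s2, 'zzzz' -> z4
Encoded: k1l4k3s2z4


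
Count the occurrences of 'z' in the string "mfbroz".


Input string: 'mfbroz'
Target character: 'z'
Scan each position: s[5]='z'
Matches found at indices: 5
Total: 1


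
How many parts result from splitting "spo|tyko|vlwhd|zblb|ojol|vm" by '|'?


Input string: 'spo|tyko|vlwhd|zblb|ojol|vm'
Delimiter: '|'
Split result: 'spo', 'tyko', 'vlwhd', 'zblb', 'ojol', 'vm'
Number of parts: 6


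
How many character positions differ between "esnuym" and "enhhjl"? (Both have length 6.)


String 1: 'esnuym'
String 2: 'enhhjl'
Compare each position: pos 0: 'e'=='e', pos 1: 's'!='n', pos 2: 'n'!='h', pos 3: 'u'!='h', pos 4: 'y'!='j', pos 5: 'm'!='l'
Differing positions: 5
Hamming distance: 5


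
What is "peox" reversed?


Input string: 'peox'
Operation: reverse character order
Original order: 'p' -> 'e' -> 'o' -> 'x'
Reversed order: 'x' -> 'o' -> 'e' -> 'p'
Result: xoep


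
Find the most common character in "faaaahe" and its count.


Input: 'faaaahe'
Operation: tally each character
Counts: 'a':4, 'e':1, 'f':1, 'h':1
Maximum: 'a' appears 4 times


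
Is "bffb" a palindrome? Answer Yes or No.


Input string: 'bffb'
Reversed: 'bffb'
Compare pairs: s[0]='b' vs s[3]='b' (match), s[1]='f' vs s[2]='f' (match)
Palindrome: Yes


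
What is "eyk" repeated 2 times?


Input string: 'eyk'
Operation: repeat 2 times
Concatenation: 'eyk' + 'eyk'
Result: eykeyk


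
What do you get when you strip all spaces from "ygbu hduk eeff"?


Input string: 'ygbu hduk eeff'
Operation: remove all spaces
Words: 'ygbu', 'hduk', 'eeff'
Join without spaces: ygbuhdukeeff


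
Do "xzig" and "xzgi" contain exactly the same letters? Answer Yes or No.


String 1: 'xzig' -> sorted: 'gixz'
String 2: 'xzgi' -> sorted: 'gixz'
Compare sorted forms: 'gixz' == 'gixz'
Anagram: Yes


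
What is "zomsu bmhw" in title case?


Input string: 'zomsu bmhw'
Operation: capitalize first letter of each word
Word transformations: 'zomsu'->'Zomsu', 'bmhw'->'Bmhw'
Result: Zomsu Bmhw


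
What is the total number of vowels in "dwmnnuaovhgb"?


Input string: 'dwmnnuaovhgb'
Operation: count vowels (a, e, i, o, u)
Scan: s[0]='d', s[1]='w', s[2]='m', s[3]='n', s[4]='n', s[5]='u' (vowel), s[6]='a' (vowel), s[7]='o' (vowel), s[8]='v', s[9]='h', s[10]='g', s[11]='b'
Vowels found: 3
Result: 3


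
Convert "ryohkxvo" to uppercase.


Input string: 'ryohkxvo'
Operation: convert each letter to uppercase
Mapping: 'r'->'R', 'y'->'Y', 'o'->'O', 'h'->'H', 'k'->'K', 'x'->'X', 'v'->'V', 'o'->'O'
Result: RYOHKXVO


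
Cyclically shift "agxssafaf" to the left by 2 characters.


Input: 'agxssafaf', shift = 2
Operation: split at index 2 and swap parts
Front part s[0:2] = 'ag'
Back part s[2:] = 'xssafaf'
Rotated = back + front = 'xssafaf' + 'ag'
Result: xssafafag


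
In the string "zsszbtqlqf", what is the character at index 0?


Input string: 'zsszbtqlqf'
Operation: get character at index 0
Index mapping: s[0]='z'
Result: 'z'


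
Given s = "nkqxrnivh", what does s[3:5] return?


Input string: 'nkqxrnivh'
Operation: slice [3:5]
Extract characters: s[3]='x', s[4]='r'
Result: xr


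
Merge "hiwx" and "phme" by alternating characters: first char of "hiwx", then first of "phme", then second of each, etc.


String 1: 'hiwx'
String 2: 'phme'
Operation: alternate characters
Pairs: 'h'+'p', 'i'+'h', 'w'+'m', 'x'+'e'
Result: hpihwmxe


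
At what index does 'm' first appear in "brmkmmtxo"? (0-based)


Input string: 'brmkmmtxo'
Target: 'm'
Scanning left to right: s[0]='b', s[1]='r', s[2]='m'
First match at index: 2


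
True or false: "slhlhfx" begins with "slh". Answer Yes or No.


Input string: 'slhlhfx'
Prefix to check: 'slh'
First 3 characters of input: 'slh'
Match: True
Result: Yes


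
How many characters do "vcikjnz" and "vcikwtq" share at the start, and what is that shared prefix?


String 1: 'vcikjnz'
String 2: 'vcikwtq'
Compare position by position:
pos 0: 'v' vs 'v' match
pos 1: 'c' vs 'c' match
pos 2: 'i' vs 'i' match
pos 3: 'k' vs 'k' match
pos 4: 'j' vs 'w' differ -> stop
Longest common prefix: "vcik" (length 4)


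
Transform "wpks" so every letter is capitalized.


Input string: 'wpks'
Operation: convert each letter to uppercase
Mapping: 'w'->'W', 'p'->'P', 'k'->'K', 's'->'S'
Result: WPKS


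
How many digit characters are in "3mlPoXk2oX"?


Input string: '3mlPoXk2oX'
Operation: count digit characters (0-9)
Scan: '3'(digit), 'm', 'l', 'P', 'o', 'X', 'k', '2'(digit), 'o', 'X'
Digits found: 2
Result: 2


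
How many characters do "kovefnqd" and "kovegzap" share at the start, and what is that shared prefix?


String 1: 'kovefnqd'
String 2: 'kovegzap'
Compare position by position:
pos 0: 'k' vs 'k' match
pos 1: 'o' vs 'o' match
pos 2: 'v' vs 'v' match
pos 3: 'e' vs 'e' match
pos 4: 'f' vs 'g' differ -> stop
Longest common prefix: "kove" (length 4)


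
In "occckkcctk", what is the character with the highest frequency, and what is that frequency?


Input: 'occckkcctk'
Operation: tally each character
Counts: 'c':5, 'k':3, 'o':1, 't':1
Maximum: 'c' appears 5 times


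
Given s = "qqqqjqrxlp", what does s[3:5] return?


Input string: 'qqqqjqrxlp'
Operation: slice [3:5]
Extract characters: s[3]='q', s[4]='j'
Result: qj


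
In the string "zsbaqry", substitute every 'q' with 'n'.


Input string: 'zsbaqry'
Operation: replace 'q' with 'n'
Positions of 'q': 4
After replacement: zsbanry


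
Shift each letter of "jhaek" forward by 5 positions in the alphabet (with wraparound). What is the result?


Input: 'jhaek', shift = 5
Operation: for each letter, (position + 5) mod 26
Mapping: 'j'(9+5=14)->'o', 'h'(7+5=12)->'m', 'a'(0+5=5)->'f', 'e'(4+5=9)->'j', 'k'(10+5=15)->'p'
Result: omfjp


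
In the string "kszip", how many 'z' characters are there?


Input string: 'kszip'
Target character: 'z'
Scan each position: s[2]='z'
Matches found at indices: 2
Total: 1


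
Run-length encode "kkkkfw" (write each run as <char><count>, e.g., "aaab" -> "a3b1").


Input: 'kkkkfw'
Operation: identify consecutive runs
Runs: 'kkkk' -> k4, 'f' -> f1, 'w' -> w1
Encoded: k4f1w1


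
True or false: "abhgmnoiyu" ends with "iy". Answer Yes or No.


Input string: 'abhgmnoiyu'
Suffix to check: 'iy'
Last 2 characters of input: 'yu'
Match: False
Result: No


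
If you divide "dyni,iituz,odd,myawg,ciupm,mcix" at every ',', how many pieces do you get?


Input string: 'dyni,iituz,odd,myawg,ciupm,mcix'
Delimiter: ','
Split result: 'dyni', 'iituz', 'odd', 'myawg', 'ciupm', 'mcix'
Number of parts: 6


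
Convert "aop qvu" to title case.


Input string: 'aop qvu'
Operation: capitalize first letter of each word
Word transformations: 'aop'->'Aop', 'qvu'->'Qvu'
Result: Aop Qvu


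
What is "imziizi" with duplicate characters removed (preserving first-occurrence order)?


Input: 'imziizi'
Operation: keep first occurrence of each character
Scan: s[0]='i' new -> keep; s[1]='m' new -> keep; s[2]='z' new -> keep; s[3]='i' seen -> skip; s[4]='i' seen -> skip; s[5]='z' seen -> skip; s[6]='i' seen -> skip
Result: imz


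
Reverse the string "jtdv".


Input string: 'jtdv'
Operation: reverse character order
Original order: 'j' -> 't' -> 'd' -> 'v'
Reversed order: 'v' -> 'd' -> 't' -> 'j'
Result: vdtj


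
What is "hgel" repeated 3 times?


Input string: 'hgel'
Operation: repeat 3 times
Concatenation: 'hgel' + 'hgel' + 'hgel'
Result: hgelhgelhgel


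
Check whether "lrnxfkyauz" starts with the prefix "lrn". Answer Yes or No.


Input string: 'lrnxfkyauz'
Prefix to check: 'lrn'
First 3 characters of input: 'lrn'
Match: True
Result: Yes


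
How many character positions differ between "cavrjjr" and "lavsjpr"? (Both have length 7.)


String 1: 'cavrjjr'
String 2: 'lavsjpr'
Compare each position: pos 0: 'c'!='l', pos 1: 'a'=='a', pos 2: 'v'=='v', pos 3: 'r'!='s', pos 4: 'j'=='j', pos 5: 'j'!='p', pos 6: 'r'=='r'
Differing positions: 3
Hamming distance: 3


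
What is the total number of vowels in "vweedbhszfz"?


Input string: 'vweedbhszfz'
Operation: count vowels (a, e, i, o, u)
Scan: s[0]='v', s[1]='w', s[2]='e' (vowel), s[3]='e' (vowel), s[4]='d', s[5]='b', s[6]='h', s[7]='s', s[8]='z', s[9]='f', s[10]='z'
Vowels found: 2
Result: 2


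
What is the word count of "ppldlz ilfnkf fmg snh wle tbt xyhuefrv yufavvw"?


Input string: 'ppldlz ilfnkf fmg snh wle tbt xyhuefrv yufavvw'
Operation: split by spaces
Words found: 'ppldlz', 'ilfnkf', 'fmg', 'snh', 'wle', 'tbt', 'xyhuefrv', 'yufavvw'
Word count: 8


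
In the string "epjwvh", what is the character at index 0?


Input string: 'epjwvh'
Operation: get character at index 0
Index mapping: s[0]='e'
Result: 'e'


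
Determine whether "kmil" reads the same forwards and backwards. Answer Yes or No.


Input string: 'kmil'
Reversed: 'limk'
Compare pairs: s[0]='k' vs s[3]='l' (mismatch), s[1]='m' vs s[2]='i' (mismatch)
Palindrome: No


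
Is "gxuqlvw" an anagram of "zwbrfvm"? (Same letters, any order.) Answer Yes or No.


String 1: 'zwbrfvm' -> sorted: 'bfmrvwz'
String 2: 'gxuqlvw' -> sorted: 'glquvwx'
Compare sorted forms: 'bfmrvwz' != 'glquvwx'
Anagram: No


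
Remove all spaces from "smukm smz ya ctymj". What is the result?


Input string: 'smukm smz ya ctymj'
Operation: remove all spaces
Words: 'smukm', 'smz', 'ya', 'ctymj'
Join without spaces: smukmsmzyactymj


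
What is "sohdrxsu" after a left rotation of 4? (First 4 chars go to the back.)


Input: 'sohdrxsu', shift = 4
Operation: split at index 4 and swap parts
Front part s[0:4] = 'sohd'
Back part s[4:] = 'rxsu'
Rotated = back + front = 'rxsu' + 'sohd'
Result: rxsusohd


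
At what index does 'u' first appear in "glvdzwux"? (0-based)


Input string: 'glvdzwux'
Target: 'u'
Scanning left to right: s[0]='g', s[1]='l', s[2]='v', s[3]='d', s[4]='z', s[5]='w', s[6]='u'
First match at index: 6


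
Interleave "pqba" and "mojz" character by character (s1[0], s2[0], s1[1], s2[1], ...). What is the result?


String 1: 'pqba'
String 2: 'mojz'
Operation: alternate characters
Pairs: 'p'+'m', 'q'+'o', 'b'+'j', 'a'+'z'
Result: pmqobjaz


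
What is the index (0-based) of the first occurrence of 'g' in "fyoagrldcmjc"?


Input string: 'fyoagrldcmjc'
Target: 'g'
Scanning left to right: s[0]='f', s[1]='y', s[2]='o', s[3]='a', s[4]='g'
First match at index: 4


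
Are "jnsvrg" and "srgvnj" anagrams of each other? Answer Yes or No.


String 1: 'jnsvrg' -> sorted: 'gjnrsv'
String 2: 'srgvnj' -> sorted: 'gjnrsv'
Compare sorted forms: 'gjnrsv' == 'gjnrsv'
Anagram: Yes


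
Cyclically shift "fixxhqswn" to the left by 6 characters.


Input: 'fixxhqswn', shift = 6
Operation: split at index 6 and swap parts
Front part s[0:6] = 'fixxhq'
Back part s[6:] = 'swn'
Rotated = back + front = 'swn' + 'fixxhq'
Result: swnfixxhq


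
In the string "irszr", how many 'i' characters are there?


Input string: 'irszr'
Target character: 'i'
Scan each position: s[0]='i'
Matches found at indices: 0
Total: 1


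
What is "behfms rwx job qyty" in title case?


Input string: 'behfms rwx job qyty'
Operation: capitalize first letter of each word
Word transformations: 'behfms'->'Behfms', 'rwx'->'Rwx', 'job'->'Job', 'qyty'->'Qyty'
Result: Behfms Rwx Job Qyty


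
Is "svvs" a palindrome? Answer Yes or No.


Input string: 'svvs'
Reversed: 'svvs'
Compare pairs: s[0]='s' vs s[3]='s' (match), s[1]='v' vs s[2]='v' (match)
Palindrome: Yes


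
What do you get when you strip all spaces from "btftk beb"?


Input string: 'btftk beb'
Operation: remove all spaces
Words: 'btftk', 'beb'
Join without spaces: btftkbeb


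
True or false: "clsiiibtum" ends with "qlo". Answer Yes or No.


Input string: 'clsiiibtum'
Suffix to check: 'qlo'
Last 3 characters of input: 'tum'
Match: False
Result: No


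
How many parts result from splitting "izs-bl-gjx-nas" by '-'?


Input string: 'izs-bl-gjx-nas'
Delimiter: '-'
Split result: 'izs', 'bl', 'gjx', 'nas'
Number of parts: 4


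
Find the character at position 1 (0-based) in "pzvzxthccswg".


Input string: 'pzvzxthccswg'
Operation: get character at index 1
Index mapping: s[0]='p', s[1]='z'
Result: 'z'


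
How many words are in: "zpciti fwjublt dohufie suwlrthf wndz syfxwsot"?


Input string: 'zpciti fwjublt dohufie suwlrthf wndz syfxwsot'
Operation: split by spaces
Words found: 'zpciti', 'fwjublt', 'dohufie', 'suwlrthf', 'wndz', 'syfxwsot'
Word count: 6


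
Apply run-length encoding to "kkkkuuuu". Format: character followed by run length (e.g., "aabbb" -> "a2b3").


Input: 'kkkkuuuu'
Operation: identify consecutive runs
Runs: 'kkkk' -> k4, 'uuuu' -> u4
Encoded: k4u4


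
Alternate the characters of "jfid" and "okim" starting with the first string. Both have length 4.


String 1: 'jfid'
String 2: 'okim'
Operation: alternate characters
Pairs: 'j'+'o', 'f'+'k', 'i'+'i', 'd'+'m'
Result: jofkiidm


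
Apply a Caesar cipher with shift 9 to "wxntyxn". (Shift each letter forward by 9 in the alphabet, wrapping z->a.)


Input: 'wxntyxn', shift = 9
Operation: for each letter, (position + 9) mod 26
Mapping: 'w'(22+9=31, 31 mod 26=5)->'f', 'x'(23+9=32, 32 mod 26=6)->'g', 'n'(13+9=22)->'w', 't'(19+9=28, 28 mod 26=2)->'c', 'y'(24+9=33, 33 mod 26=7)->'h', 'x'(23+9=32, 32 mod 26=6)->'g', 'n'(13+9=22)->'w'
Result: fgwchgw


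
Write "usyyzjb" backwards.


Input string: 'usyyzjb'
Operation: reverse character order
Original order: 'u' -> 's' -> 'y' -> 'y' -> 'z' -> 'j' -> 'b'
Reversed order: 'b' -> 'j' -> 'z' -> 'y' -> 'y' -> 's' -> 'u'
Result: bjzyysu


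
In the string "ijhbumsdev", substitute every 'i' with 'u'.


Input string: 'ijhbumsdev'
Operation: replace 'i' with 'u'
Positions of 'i': 0
After replacement: ujhbumsdev


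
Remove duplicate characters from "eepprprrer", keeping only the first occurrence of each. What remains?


Input: 'eepprprrer'
Operation: keep first occurrence of each character
Scan: s[0]='e' new -> keep; s[1]='e' seen -> skip; s[2]='p' new -> keep; s[3]='p' seen -> skip; s[4]='r' new -> keep; s[5]='p' seen -> skip; s[6]='r' seen -> skip; s[7]='r' seen -> skip; s[8]='e' seen -> skip; s[9]='r' seen -> skip
Result: epr


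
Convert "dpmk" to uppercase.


Input string: 'dpmk'
Operation: convert each letter to uppercase
Mapping: 'd'->'D', 'p'->'P', 'm'->'M', 'k'->'K'
Result: DPMK


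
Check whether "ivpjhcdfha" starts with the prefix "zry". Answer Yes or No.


Input string: 'ivpjhcdfha'
Prefix to check: 'zry'
First 3 characters of input: 'ivp'
Match: False
Result: No


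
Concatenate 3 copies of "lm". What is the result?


Input string: 'lm'
Operation: repeat 3 times
Concatenation: 'lm' + 'lm' + 'lm'
Result: lmlmlm


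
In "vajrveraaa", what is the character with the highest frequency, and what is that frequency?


Input: 'vajrveraaa'
Operation: tally each character
Counts: 'a':4, 'e':1, 'j':1, 'r':2, 'v':2
Maximum: 'a' appears 4 times


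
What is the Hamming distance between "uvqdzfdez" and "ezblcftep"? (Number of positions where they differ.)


String 1: 'uvqdzfdez'
String 2: 'ezblcftep'
Compare each position: pos 0: 'u'!='e', pos 1: 'v'!='z', pos 2: 'q'!='b', pos 3: 'd'!='l', pos 4: 'z'!='c', pos 5: 'f'=='f', pos 6: 'd'!='t', pos 7: 'e'=='e', pos 8: 'z'!='p'
Differing positions: 7
Hamming distance: 7


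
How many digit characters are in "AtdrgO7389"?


Input string: 'AtdrgO7389'
Operation: count digit characters (0-9)
Scan: 'A', 't', 'd', 'r', 'g', 'O', '7'(digit), '3'(digit), '8'(digit), '9'(digit)
Digits found: 4
Result: 4


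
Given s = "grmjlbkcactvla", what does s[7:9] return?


Input string: 'grmjlbkcactvla'
Operation: slice [7:9]
Extract characters: s[7]='c', s[8]='a'
Result: ca


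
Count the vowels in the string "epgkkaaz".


Input string: 'epgkkaaz'
Operation: count vowels (a, e, i, o, u)
Scan: s[0]='e' (vowel), s[1]='p', s[2]='g', s[3]='k', s[4]='k', s[5]='a' (vowel), s[6]='a' (vowel), s[7]='z'
Vowels found: 3
Result: 3


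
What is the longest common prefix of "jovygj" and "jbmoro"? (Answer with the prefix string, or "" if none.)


String 1: 'jovygj'
String 2: 'jbmoro'
Compare position by position:
pos 0: 'j' vs 'j' match
pos 1: 'o' vs 'b' differ -> stop
Longest common prefix: "j" (length 1)


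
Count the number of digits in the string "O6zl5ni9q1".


Input string: 'O6zl5ni9q1'
Operation: count digit characters (0-9)
Scan: 'O', '6'(digit), 'z', 'l', '5'(digit), 'n', 'i', '9'(digit), 'q', '1'(digit)
Digits found: 4
Result: 4


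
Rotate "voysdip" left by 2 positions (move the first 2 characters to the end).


Input: 'voysdip', shift = 2
Operation: split at index 2 and swap parts
Front part s[0:2] = 'vo'
Back part s[2:] = 'ysdip'
Rotated = back + front = 'ysdip' + 'vo'
Result: ysdipvo


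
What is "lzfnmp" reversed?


Input string: 'lzfnmp'
Operation: reverse character order
Original order: 'l' -> 'z' -> 'f' -> 'n' -> 'm' -> 'p'
Reversed order: 'p' -> 'm' -> 'n' -> 'f' -> 'z' -> 'l'
Result: pmnfzl


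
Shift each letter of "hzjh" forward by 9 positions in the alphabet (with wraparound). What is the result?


Input: 'hzjh', shift = 9
Operation: for each letter, (position + 9) mod 26
Mapping: 'h'(7+9=16)->'q', 'z'(25+9=34, 34 mod 26=8)->'i', 'j'(9+9=18)->'s', 'h'(7+9=16)->'q'
Result: qisq


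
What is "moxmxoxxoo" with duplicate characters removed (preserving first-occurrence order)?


Input: 'moxmxoxxoo'
Operation: keep first occurrence of each character
Scan: s[0]='m' new -> keep; s[1]='o' new -> keep; s[2]='x' new -> keep; s[3]='m' seen -> skip; s[4]='x' seen -> skip; s[5]='o' seen -> skip; s[6]='x' seen -> skip; s[7]='x' seen -> skip; s[8]='o' seen -> skip; s[9]='o' seen -> skip
Result: mox


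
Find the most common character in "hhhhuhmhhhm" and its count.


Input: 'hhhhuhmhhhm'
Operation: tally each character
Counts: 'h':8, 'm':2, 'u':1
Maximum: 'h' appears 8 times


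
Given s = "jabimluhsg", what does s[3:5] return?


Input string: 'jabimluhsg'
Operation: slice [3:5]
Extract characters: s[3]='i', s[4]='m'
Result: im


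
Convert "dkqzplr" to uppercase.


Input string: 'dkqzplr'
Operation: convert each letter to uppercase
Mapping: 'd'->'D', 'k'->'K', 'q'->'Q', 'z'->'Z', 'p'->'P', 'l'->'L', 'r'->'R'
Result: DKQZPLR


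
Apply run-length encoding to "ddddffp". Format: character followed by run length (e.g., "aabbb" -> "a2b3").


Input: 'ddddffp'
Operation: identify consecutive runs
Runs: 'dddd' -> d4, 'ff' -> f2, 'p' -> p1
Encoded: d4f2p1


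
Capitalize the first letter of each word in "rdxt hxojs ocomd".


Input string: 'rdxt hxojs ocomd'
Operation: capitalize first letter of each word
Word transformations: 'rdxt'->'Rdxt', 'hxojs'->'Hxojs', 'ocomd'->'Ocomd'
Result: Rdxt Hxojs Ocomd


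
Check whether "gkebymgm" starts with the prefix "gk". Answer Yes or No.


Input string: 'gkebymgm'
Prefix to check: 'gk'
First 2 characters of input: 'gk'
Match: True
Result: Yes


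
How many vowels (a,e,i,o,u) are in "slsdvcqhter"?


Input string: 'slsdvcqhter'
Operation: count vowels (a, e, i, o, u)
Scan: s[0]='s', s[1]='l', s[2]='s', s[3]='d', s[4]='v', s[5]='c', s[6]='q', s[7]='h', s[8]='t', s[9]='e' (vowel), s[10]='r'
Vowels found: 1
Result: 1


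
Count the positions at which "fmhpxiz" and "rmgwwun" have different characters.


String 1: 'fmhpxiz'
String 2: 'rmgwwun'
Compare each position: pos 0: 'f'!='r', pos 1: 'm'=='m', pos 2: 'h'!='g', pos 3: 'p'!='w', pos 4: 'x'!='w', pos 5: 'i'!='u', pos 6: 'z'!='n'
Differing positions: 6
Hamming distance: 6


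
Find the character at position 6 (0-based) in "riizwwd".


Input string: 'riizwwd'
Operation: get character at index 6
Index mapping: s[0]='r', s[1]='i', s[2]='i', s[3]='z', s[4]='w', s[5]='w', s[6]='d'
Result: 'd'


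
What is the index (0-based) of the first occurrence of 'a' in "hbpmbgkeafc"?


Input string: 'hbpmbgkeafc'
Target: 'a'
Scanning left to right: s[0]='h', s[1]='b', s[2]='p', s[3]='m', s[4]='b', s[5]='g', s[6]='k', s[7]='e', s[8]='a'
First match at index: 8


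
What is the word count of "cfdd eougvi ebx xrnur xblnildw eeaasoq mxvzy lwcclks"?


Input string: 'cfdd eougvi ebx xrnur xblnildw eeaasoq mxvzy lwcclks'
Operation: split by spaces
Words found: 'cfdd', 'eougvi', 'ebx', 'xrnur', 'xblnildw', 'eeaasoq', 'mxvzy', 'lwcclks'
Word count: 8


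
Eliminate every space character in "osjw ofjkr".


Input string: 'osjw ofjkr'
Operation: remove all spaces
Words: 'osjw', 'ofjkr'
Join without spaces: osjwofjkr


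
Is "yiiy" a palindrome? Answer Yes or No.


Input string: 'yiiy'
Reversed: 'yiiy'
Compare pairs: s[0]='y' vs s[3]='y' (match), s[1]='i' vs s[2]='i' (match)
Palindrome: Yes


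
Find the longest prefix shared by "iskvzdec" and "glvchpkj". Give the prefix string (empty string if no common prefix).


String 1: 'iskvzdec'
String 2: 'glvchpkj'
Compare position by position:
pos 0: 'i' vs 'g' differ -> stop
Longest common prefix: "" (length 0)


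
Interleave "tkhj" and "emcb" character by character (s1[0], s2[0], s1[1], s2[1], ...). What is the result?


String 1: 'tkhj'
String 2: 'emcb'
Operation: alternate characters
Pairs: 't'+'e', 'k'+'m', 'h'+'c', 'j'+'b'
Result: tekmhcjb


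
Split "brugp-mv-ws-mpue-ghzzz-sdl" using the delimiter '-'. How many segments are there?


Input string: 'brugp-mv-ws-mpue-ghzzz-sdl'
Delimiter: '-'
Split result: 'brugp', 'mv', 'ws', 'mpue', 'ghzzz', 'sdl'
Number of parts: 6


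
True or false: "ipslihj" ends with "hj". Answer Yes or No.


Input string: 'ipslihj'
Suffix to check: 'hj'
Last 2 characters of input: 'hj'
Match: True
Result: Yes


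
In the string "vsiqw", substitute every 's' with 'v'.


Input string: 'vsiqw'
Operation: replace 's' with 'v'
Positions of 's': 1
After replacement: vviqw


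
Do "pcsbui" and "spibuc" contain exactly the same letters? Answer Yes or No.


String 1: 'pcsbui' -> sorted: 'bcipsu'
String 2: 'spibuc' -> sorted: 'bcipsu'
Compare sorted forms: 'bcipsu' == 'bcipsu'
Anagram: Yes


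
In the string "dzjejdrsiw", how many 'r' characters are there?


Input string: 'dzjejdrsiw'
Target character: 'r'
Scan each position: s[6]='r'
Matches found at indices: 6
Total: 1


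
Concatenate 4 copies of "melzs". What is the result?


Input string: 'melzs'
Operation: repeat 4 times
Concatenation: 'melzs' + 'melzs' + 'melzs' + 'melzs'
Result: melzsmelzsmelzsmelzs


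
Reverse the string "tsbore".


Input string: 'tsbore'
Operation: reverse character order
Original order: 't' -> 's' -> 'b' -> 'o' -> 'r' -> 'e'
Reversed order: 'e' -> 'r' -> 'o' -> 'b' -> 's' -> 't'
Result: erobst


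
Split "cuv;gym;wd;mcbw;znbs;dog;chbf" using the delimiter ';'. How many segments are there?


Input string: 'cuv;gym;wd;mcbw;znbs;dog;chbf'
Delimiter: ';'
Split result: 'cuv', 'gym', 'wd', 'mcbw', 'znbs', 'dog', 'chbf'
Number of parts: 7


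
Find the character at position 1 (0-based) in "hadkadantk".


Input string: 'hadkadantk'
Operation: get character at index 1
Index mapping: s[0]='h', s[1]='a'
Result: 'a'


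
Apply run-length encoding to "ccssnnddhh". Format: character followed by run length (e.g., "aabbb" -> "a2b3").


Input: 'ccssnnddhh'
Operation: identify consecutive runs
Runs: 'cc' -> c2, 'ss' -> s2, 'nn' -> n2, 'dd' -> d2, 'hh' -> h2
Encoded: c2s2n2d2h2


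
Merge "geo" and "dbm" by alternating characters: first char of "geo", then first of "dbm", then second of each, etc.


String 1: 'geo'
String 2: 'dbm'
Operation: alternate characters
Pairs: 'g'+'d', 'e'+'b', 'o'+'m'
Result: gdebom


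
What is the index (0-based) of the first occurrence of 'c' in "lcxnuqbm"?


Input string: 'lcxnuqbm'
Target: 'c'
Scanning left to right: s[0]='l', s[1]='c'
First match at index: 1


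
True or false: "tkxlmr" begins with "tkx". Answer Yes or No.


Input string: 'tkxlmr'
Prefix to check: 'tkx'
First 3 characters of input: 'tkx'
Match: True
Result: Yes


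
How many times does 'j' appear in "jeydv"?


Input string: 'jeydv'
Target character: 'j'
Scan each position: s[0]='j'
Matches found at indices: 0
Total: 1


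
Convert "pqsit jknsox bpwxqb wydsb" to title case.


Input string: 'pqsit jknsox bpwxqb wydsb'
Operation: capitalize first letter of each word
Word transformations: 'pqsit'->'Pqsit', 'jknsox'->'Jknsox', 'bpwxqb'->'Bpwxqb', 'wydsb'->'Wydsb'
Result: Pqsit Jknsox Bpwxqb Wydsb


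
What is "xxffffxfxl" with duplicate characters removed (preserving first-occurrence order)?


Input: 'xxffffxfxl'
Operation: keep first occurrence of each character
Scan: s[0]='x' new -> keep; s[1]='x' seen -> skip; s[2]='f' new -> keep; s[3]='f' seen -> skip; s[4]='f' seen -> skip; s[5]='f' seen -> skip; s[6]='x' seen -> skip; s[7]='f' seen -> skip; s[8]='x' seen -> skip; s[9]='l' new -> keep
Result: xfl
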